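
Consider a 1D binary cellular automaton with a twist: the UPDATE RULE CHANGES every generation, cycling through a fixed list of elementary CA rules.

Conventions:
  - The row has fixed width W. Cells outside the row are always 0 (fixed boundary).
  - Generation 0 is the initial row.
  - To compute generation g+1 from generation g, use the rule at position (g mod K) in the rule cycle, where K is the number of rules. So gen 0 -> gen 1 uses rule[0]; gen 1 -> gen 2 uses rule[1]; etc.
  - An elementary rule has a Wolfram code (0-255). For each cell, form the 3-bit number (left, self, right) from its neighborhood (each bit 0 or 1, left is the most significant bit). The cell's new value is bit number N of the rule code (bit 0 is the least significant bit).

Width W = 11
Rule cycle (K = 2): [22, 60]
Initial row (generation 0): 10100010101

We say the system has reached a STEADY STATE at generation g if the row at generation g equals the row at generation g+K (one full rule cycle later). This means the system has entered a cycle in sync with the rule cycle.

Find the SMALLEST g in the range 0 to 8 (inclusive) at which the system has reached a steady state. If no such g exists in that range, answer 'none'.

Answer: 3

Derivation:
Gen 0: 10100010101
Gen 1 (rule 22): 10110110101
Gen 2 (rule 60): 11101101111
Gen 3 (rule 22): 00000000000
Gen 4 (rule 60): 00000000000
Gen 5 (rule 22): 00000000000
Gen 6 (rule 60): 00000000000
Gen 7 (rule 22): 00000000000
Gen 8 (rule 60): 00000000000
Gen 9 (rule 22): 00000000000
Gen 10 (rule 60): 00000000000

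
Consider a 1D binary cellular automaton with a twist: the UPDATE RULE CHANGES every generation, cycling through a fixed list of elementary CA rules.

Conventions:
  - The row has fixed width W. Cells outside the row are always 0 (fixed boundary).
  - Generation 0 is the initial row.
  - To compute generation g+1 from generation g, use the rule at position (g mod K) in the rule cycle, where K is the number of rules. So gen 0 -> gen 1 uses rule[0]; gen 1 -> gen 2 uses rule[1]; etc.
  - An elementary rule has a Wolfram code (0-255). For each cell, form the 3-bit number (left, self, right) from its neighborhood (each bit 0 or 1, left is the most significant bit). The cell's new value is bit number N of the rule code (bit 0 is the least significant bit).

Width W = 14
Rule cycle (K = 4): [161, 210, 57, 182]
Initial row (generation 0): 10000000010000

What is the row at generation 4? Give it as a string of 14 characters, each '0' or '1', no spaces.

Gen 0: 10000000010000
Gen 1 (rule 161): 00111111000111
Gen 2 (rule 210): 01011111101011
Gen 3 (rule 57): 00110000010110
Gen 4 (rule 182): 01001000111001

Answer: 01001000111001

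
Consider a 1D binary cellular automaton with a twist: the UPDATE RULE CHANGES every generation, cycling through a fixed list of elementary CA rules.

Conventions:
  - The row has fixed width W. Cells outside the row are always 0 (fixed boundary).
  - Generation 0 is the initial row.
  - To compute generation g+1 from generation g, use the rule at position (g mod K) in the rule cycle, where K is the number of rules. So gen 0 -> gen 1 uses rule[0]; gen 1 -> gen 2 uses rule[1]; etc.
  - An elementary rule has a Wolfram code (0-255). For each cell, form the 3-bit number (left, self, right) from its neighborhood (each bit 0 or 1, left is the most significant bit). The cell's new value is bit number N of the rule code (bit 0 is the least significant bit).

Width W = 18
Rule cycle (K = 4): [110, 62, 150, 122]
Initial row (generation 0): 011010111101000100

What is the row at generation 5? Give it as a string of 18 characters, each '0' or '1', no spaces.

Answer: 101011111100111001

Derivation:
Gen 0: 011010111101000100
Gen 1 (rule 110): 111111100111001100
Gen 2 (rule 62): 100000011100111010
Gen 3 (rule 150): 110000101011010011
Gen 4 (rule 122): 111001010111101111
Gen 5 (rule 110): 101011111100111001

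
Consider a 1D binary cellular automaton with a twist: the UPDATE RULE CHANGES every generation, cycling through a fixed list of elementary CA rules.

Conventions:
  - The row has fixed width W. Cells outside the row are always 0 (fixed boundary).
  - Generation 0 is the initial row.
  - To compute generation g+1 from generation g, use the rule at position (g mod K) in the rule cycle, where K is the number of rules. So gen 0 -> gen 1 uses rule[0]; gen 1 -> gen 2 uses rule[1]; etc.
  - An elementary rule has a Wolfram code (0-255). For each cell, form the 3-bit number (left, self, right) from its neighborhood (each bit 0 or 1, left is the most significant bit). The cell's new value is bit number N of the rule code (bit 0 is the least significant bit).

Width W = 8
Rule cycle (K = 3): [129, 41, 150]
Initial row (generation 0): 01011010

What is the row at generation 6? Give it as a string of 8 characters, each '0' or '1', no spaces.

Answer: 10110011

Derivation:
Gen 0: 01011010
Gen 1 (rule 129): 00000000
Gen 2 (rule 41): 11111111
Gen 3 (rule 150): 01111110
Gen 4 (rule 129): 00111100
Gen 5 (rule 41): 10100001
Gen 6 (rule 150): 10110011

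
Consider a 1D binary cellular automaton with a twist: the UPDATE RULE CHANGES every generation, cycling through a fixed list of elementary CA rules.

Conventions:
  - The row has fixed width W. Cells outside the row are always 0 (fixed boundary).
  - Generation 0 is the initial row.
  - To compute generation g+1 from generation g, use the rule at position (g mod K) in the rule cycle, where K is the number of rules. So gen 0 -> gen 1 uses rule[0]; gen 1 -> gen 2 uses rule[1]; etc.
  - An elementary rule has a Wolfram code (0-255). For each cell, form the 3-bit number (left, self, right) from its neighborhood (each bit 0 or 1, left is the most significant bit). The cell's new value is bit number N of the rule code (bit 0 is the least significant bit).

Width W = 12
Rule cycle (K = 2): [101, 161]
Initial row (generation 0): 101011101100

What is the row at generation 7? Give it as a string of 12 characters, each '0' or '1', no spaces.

Gen 0: 101011101100
Gen 1 (rule 101): 111100110101
Gen 2 (rule 161): 011000001010
Gen 3 (rule 101): 001011101110
Gen 4 (rule 161): 100101010100
Gen 5 (rule 101): 100111111101
Gen 6 (rule 161): 000011111010
Gen 7 (rule 101): 111000001110

Answer: 111000001110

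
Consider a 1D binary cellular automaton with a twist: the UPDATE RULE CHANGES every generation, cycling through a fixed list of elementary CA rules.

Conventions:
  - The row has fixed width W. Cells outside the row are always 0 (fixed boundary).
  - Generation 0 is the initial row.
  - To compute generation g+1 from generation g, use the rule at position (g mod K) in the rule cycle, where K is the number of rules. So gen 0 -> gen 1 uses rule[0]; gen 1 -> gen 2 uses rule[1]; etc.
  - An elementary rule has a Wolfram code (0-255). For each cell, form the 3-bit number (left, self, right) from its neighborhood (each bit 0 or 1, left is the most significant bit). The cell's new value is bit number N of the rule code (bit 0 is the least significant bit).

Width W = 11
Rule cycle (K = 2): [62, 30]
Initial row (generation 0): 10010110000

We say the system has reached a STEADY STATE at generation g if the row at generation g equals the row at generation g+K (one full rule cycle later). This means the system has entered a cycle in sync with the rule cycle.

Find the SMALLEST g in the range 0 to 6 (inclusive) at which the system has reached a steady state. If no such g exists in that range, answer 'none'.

Gen 0: 10010110000
Gen 1 (rule 62): 11111101000
Gen 2 (rule 30): 10000001100
Gen 3 (rule 62): 11000011010
Gen 4 (rule 30): 10100110011
Gen 5 (rule 62): 11111101110
Gen 6 (rule 30): 10000001001
Gen 7 (rule 62): 11000011111
Gen 8 (rule 30): 10100110000

Answer: none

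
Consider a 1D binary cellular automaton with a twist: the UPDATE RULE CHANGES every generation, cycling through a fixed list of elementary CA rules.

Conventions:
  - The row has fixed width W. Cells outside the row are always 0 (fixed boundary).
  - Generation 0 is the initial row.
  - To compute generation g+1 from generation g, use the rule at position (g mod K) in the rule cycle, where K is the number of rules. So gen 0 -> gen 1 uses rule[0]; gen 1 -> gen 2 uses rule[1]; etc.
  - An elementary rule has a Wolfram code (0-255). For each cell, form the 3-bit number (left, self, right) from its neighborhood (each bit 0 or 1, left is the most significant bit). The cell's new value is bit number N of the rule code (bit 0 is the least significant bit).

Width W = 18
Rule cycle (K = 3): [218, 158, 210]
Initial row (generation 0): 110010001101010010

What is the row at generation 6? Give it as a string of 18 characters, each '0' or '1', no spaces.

Gen 0: 110010001101010010
Gen 1 (rule 218): 111101011100001101
Gen 2 (rule 158): 111001011010011001
Gen 3 (rule 210): 011110001001101110
Gen 4 (rule 218): 111111010111101111
Gen 5 (rule 158): 111110010111001110
Gen 6 (rule 210): 011111100011110111

Answer: 011111100011110111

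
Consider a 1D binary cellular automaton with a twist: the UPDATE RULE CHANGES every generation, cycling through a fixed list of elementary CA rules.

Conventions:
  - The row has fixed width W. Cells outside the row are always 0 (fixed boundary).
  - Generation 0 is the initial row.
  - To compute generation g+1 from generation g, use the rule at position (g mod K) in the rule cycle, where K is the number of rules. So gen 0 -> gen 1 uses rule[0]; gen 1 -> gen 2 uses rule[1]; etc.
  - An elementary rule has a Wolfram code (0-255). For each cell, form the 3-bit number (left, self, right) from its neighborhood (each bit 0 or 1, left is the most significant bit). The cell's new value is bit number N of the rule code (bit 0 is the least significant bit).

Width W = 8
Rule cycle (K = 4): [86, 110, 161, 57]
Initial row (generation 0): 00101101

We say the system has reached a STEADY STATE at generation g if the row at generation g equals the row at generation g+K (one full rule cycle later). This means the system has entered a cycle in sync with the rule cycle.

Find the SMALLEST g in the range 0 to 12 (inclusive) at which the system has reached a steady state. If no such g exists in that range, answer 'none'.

Gen 0: 00101101
Gen 1 (rule 86): 01100101
Gen 2 (rule 110): 11101111
Gen 3 (rule 161): 01010110
Gen 4 (rule 57): 00101101
Gen 5 (rule 86): 01100101
Gen 6 (rule 110): 11101111
Gen 7 (rule 161): 01010110
Gen 8 (rule 57): 00101101
Gen 9 (rule 86): 01100101
Gen 10 (rule 110): 11101111
Gen 11 (rule 161): 01010110
Gen 12 (rule 57): 00101101
Gen 13 (rule 86): 01100101
Gen 14 (rule 110): 11101111
Gen 15 (rule 161): 01010110
Gen 16 (rule 57): 00101101

Answer: 0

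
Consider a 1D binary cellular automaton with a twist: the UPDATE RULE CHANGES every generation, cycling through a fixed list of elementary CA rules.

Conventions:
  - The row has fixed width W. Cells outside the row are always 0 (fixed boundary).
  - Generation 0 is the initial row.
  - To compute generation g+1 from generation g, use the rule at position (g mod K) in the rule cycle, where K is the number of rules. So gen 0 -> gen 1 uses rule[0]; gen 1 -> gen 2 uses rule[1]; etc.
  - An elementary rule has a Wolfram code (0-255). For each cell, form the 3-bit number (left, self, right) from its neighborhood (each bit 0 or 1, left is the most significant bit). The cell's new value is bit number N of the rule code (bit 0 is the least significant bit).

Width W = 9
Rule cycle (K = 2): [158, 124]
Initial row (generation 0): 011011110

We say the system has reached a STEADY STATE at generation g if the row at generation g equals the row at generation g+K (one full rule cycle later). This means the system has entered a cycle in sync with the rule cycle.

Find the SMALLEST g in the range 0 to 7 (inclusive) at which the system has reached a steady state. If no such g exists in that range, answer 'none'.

Answer: 5

Derivation:
Gen 0: 011011110
Gen 1 (rule 158): 110011101
Gen 2 (rule 124): 111010111
Gen 3 (rule 158): 110010110
Gen 4 (rule 124): 111011111
Gen 5 (rule 158): 110011110
Gen 6 (rule 124): 111010011
Gen 7 (rule 158): 110011110
Gen 8 (rule 124): 111010011
Gen 9 (rule 158): 110011110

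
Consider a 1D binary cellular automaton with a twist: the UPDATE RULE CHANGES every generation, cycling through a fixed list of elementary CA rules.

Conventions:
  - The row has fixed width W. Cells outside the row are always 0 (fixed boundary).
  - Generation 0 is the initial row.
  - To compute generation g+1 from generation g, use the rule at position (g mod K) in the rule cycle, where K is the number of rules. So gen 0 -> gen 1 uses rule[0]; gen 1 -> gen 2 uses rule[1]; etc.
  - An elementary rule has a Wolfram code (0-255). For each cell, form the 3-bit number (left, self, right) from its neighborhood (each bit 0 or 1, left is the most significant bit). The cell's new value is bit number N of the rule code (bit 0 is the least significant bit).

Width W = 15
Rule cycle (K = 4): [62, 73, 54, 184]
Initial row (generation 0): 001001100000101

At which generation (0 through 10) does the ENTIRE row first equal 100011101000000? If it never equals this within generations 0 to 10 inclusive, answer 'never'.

Gen 0: 001001100000101
Gen 1 (rule 62): 011111010001111
Gen 2 (rule 73): 010001000101001
Gen 3 (rule 54): 111011101111111
Gen 4 (rule 184): 110111011111110
Gen 5 (rule 62): 101100110000001
Gen 6 (rule 73): 001100110111100
Gen 7 (rule 54): 010011001000010
Gen 8 (rule 184): 001010100100001
Gen 9 (rule 62): 011111111110011
Gen 10 (rule 73): 010000000010011

Answer: never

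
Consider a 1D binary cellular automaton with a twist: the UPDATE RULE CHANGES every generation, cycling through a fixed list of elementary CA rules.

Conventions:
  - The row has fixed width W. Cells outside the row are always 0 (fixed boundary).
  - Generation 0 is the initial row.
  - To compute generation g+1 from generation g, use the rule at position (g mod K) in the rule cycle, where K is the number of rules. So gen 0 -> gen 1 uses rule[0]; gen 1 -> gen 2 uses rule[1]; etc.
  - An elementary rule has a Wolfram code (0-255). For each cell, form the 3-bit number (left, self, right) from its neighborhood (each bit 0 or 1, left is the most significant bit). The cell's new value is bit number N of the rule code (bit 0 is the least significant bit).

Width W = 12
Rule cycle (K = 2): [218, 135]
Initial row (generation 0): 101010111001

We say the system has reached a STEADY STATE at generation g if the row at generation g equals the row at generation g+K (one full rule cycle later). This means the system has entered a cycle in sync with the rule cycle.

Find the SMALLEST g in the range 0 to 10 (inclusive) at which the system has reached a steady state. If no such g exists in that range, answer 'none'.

Gen 0: 101010111001
Gen 1 (rule 218): 000000111110
Gen 2 (rule 135): 111111011100
Gen 3 (rule 218): 111111011110
Gen 4 (rule 135): 011110001100
Gen 5 (rule 218): 111111011110
Gen 6 (rule 135): 011110001100
Gen 7 (rule 218): 111111011110
Gen 8 (rule 135): 011110001100
Gen 9 (rule 218): 111111011110
Gen 10 (rule 135): 011110001100
Gen 11 (rule 218): 111111011110
Gen 12 (rule 135): 011110001100

Answer: 3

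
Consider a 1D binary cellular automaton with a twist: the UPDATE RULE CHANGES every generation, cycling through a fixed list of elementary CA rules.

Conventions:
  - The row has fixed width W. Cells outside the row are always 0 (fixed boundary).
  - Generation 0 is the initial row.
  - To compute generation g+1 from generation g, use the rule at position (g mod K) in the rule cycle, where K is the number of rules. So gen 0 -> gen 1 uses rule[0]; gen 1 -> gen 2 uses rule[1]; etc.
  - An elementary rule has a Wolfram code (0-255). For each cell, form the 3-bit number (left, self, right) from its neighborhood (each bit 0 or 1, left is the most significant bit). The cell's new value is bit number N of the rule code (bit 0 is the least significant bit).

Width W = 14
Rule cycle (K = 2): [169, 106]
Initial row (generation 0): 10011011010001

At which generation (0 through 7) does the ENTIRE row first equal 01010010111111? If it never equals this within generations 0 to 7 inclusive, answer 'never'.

Answer: never

Derivation:
Gen 0: 10011011010001
Gen 1 (rule 169): 00010110100100
Gen 2 (rule 106): 00101111001000
Gen 3 (rule 169): 10011110000011
Gen 4 (rule 106): 00110010000111
Gen 5 (rule 169): 10100000110110
Gen 6 (rule 106): 01000001111110
Gen 7 (rule 169): 00011101111100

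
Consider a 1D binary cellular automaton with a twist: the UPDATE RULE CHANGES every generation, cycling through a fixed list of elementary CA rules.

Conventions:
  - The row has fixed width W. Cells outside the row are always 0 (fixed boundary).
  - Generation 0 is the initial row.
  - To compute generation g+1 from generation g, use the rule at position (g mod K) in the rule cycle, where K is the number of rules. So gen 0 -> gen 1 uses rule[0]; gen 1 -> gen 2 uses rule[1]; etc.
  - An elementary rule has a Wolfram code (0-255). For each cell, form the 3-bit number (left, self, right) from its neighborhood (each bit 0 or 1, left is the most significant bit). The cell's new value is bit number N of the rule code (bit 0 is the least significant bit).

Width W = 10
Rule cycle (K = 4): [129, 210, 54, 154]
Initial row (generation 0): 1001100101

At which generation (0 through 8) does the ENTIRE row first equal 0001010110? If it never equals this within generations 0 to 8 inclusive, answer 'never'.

Gen 0: 1001100101
Gen 1 (rule 129): 0000000000
Gen 2 (rule 210): 0000000000
Gen 3 (rule 54): 0000000000
Gen 4 (rule 154): 0000000000
Gen 5 (rule 129): 1111111111
Gen 6 (rule 210): 0111111111
Gen 7 (rule 54): 1000000000
Gen 8 (rule 154): 0100000000

Answer: never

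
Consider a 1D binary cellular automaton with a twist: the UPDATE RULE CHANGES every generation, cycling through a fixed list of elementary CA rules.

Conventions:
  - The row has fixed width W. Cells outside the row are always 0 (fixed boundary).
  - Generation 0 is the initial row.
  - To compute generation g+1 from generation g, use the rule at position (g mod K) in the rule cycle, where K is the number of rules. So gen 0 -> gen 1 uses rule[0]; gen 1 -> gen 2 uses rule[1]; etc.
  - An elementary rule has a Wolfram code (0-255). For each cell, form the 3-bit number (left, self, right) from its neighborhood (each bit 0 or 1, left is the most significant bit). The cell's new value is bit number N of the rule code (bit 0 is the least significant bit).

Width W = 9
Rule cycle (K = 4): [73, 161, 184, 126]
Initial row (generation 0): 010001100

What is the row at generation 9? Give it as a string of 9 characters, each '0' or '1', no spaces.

Answer: 011001001

Derivation:
Gen 0: 010001100
Gen 1 (rule 73): 000101101
Gen 2 (rule 161): 110010010
Gen 3 (rule 184): 101001001
Gen 4 (rule 126): 111111111
Gen 5 (rule 73): 100000001
Gen 6 (rule 161): 001111100
Gen 7 (rule 184): 001111010
Gen 8 (rule 126): 011001111
Gen 9 (rule 73): 011001001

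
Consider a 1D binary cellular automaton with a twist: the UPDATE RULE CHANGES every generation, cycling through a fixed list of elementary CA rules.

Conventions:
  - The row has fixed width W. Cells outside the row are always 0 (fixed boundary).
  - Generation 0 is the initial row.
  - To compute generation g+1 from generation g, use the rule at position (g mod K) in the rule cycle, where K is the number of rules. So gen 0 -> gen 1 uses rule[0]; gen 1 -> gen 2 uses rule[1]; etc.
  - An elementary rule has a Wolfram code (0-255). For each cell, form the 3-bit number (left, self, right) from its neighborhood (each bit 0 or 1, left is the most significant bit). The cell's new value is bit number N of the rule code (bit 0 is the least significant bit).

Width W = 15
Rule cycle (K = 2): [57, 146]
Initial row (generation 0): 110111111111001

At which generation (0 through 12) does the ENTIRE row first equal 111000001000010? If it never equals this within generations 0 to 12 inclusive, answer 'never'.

Gen 0: 110111111111001
Gen 1 (rule 57): 101100000000100
Gen 2 (rule 146): 000010000001010
Gen 3 (rule 57): 111001111100101
Gen 4 (rule 146): 010110111011000
Gen 5 (rule 57): 001101100110111
Gen 6 (rule 146): 010000011000010
Gen 7 (rule 57): 001111010111001
Gen 8 (rule 146): 010110000010110
Gen 9 (rule 57): 001101111001101
Gen 10 (rule 146): 010000110110000
Gen 11 (rule 57): 001110101101111
Gen 12 (rule 146): 010100000000110

Answer: never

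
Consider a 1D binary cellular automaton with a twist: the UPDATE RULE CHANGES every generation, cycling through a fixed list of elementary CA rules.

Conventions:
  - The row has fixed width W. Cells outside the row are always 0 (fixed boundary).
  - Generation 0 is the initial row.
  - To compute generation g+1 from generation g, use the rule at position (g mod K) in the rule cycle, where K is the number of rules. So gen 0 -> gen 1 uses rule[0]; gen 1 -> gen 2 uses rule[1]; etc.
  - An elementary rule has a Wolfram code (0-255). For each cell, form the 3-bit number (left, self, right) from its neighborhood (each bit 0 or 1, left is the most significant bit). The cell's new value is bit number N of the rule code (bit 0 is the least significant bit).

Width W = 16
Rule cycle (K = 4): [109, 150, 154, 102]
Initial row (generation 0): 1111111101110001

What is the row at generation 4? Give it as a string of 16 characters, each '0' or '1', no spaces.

Gen 0: 1111111101110001
Gen 1 (rule 109): 1000000111010101
Gen 2 (rule 150): 1100001010010101
Gen 3 (rule 154): 1010010001100000
Gen 4 (rule 102): 1110110010100000

Answer: 1110110010100000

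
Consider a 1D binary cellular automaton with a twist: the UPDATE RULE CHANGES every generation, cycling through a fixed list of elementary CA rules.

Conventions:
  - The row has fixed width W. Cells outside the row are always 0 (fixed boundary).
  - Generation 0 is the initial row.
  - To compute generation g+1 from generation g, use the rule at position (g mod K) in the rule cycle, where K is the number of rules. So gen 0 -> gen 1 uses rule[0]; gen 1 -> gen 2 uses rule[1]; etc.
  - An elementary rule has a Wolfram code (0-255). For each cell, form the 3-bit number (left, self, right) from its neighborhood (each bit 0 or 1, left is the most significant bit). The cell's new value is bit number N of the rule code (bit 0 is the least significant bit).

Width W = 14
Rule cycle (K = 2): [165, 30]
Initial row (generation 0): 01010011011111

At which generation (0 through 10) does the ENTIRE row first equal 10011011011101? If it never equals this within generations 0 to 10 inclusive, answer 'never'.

Gen 0: 01010011011111
Gen 1 (rule 165): 01110000101110
Gen 2 (rule 30): 11001001101001
Gen 3 (rule 165): 00001000011001
Gen 4 (rule 30): 00011100110111
Gen 5 (rule 165): 11001000001010
Gen 6 (rule 30): 10111100011011
Gen 7 (rule 165): 11011001000100
Gen 8 (rule 30): 10010111101110
Gen 9 (rule 165): 10011011010100
Gen 10 (rule 30): 11110010010110

Answer: never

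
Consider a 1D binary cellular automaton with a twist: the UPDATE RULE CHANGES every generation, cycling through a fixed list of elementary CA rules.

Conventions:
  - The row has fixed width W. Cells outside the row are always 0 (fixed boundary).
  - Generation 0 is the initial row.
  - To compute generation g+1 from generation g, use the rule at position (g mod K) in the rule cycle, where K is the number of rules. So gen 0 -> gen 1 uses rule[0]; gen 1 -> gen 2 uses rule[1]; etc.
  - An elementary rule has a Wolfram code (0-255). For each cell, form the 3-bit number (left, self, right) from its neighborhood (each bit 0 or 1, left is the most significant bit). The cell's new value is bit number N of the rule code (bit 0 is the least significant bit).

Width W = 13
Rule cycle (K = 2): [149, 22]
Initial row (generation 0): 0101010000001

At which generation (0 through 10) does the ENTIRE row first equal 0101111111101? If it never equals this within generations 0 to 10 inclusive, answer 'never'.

Gen 0: 0101010000001
Gen 1 (rule 149): 0101011111101
Gen 2 (rule 22): 1101000000001
Gen 3 (rule 149): 0001111111101
Gen 4 (rule 22): 0010000000001
Gen 5 (rule 149): 1011111111101
Gen 6 (rule 22): 1000000000001
Gen 7 (rule 149): 1111111111101
Gen 8 (rule 22): 0000000000001
Gen 9 (rule 149): 1111111111101
Gen 10 (rule 22): 0000000000001

Answer: never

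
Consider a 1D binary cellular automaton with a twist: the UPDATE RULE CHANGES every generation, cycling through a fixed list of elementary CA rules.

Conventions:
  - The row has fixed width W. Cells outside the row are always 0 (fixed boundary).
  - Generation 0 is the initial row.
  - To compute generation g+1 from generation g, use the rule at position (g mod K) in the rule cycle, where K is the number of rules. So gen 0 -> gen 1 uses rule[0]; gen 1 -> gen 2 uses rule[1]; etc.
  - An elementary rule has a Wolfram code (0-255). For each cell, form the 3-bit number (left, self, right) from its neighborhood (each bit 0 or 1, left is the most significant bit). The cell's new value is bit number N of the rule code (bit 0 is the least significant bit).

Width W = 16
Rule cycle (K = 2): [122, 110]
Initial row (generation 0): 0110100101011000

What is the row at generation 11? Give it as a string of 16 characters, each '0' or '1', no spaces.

Gen 0: 0110100101011000
Gen 1 (rule 122): 1111011010111100
Gen 2 (rule 110): 1001111111100100
Gen 3 (rule 122): 0111000000111010
Gen 4 (rule 110): 1101000001101110
Gen 5 (rule 122): 1110100011111011
Gen 6 (rule 110): 1011100110001111
Gen 7 (rule 122): 0110111111011001
Gen 8 (rule 110): 1111100001111011
Gen 9 (rule 122): 1000110011001111
Gen 10 (rule 110): 1001110111011001
Gen 11 (rule 122): 0111011101111110

Answer: 0111011101111110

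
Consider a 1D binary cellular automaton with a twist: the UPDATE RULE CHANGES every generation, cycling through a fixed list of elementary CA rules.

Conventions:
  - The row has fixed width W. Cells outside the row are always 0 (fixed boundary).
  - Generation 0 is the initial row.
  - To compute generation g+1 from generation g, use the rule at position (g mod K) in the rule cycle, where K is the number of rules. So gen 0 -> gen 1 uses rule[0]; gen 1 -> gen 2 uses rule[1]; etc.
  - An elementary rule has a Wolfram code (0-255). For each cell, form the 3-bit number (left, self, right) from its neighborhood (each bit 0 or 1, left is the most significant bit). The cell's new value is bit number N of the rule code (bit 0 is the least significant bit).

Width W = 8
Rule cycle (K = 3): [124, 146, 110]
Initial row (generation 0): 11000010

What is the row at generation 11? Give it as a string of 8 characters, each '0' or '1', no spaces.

Gen 0: 11000010
Gen 1 (rule 124): 11100011
Gen 2 (rule 146): 01010100
Gen 3 (rule 110): 11111100
Gen 4 (rule 124): 10000110
Gen 5 (rule 146): 01001001
Gen 6 (rule 110): 11011011
Gen 7 (rule 124): 11111111
Gen 8 (rule 146): 01111110
Gen 9 (rule 110): 11000010
Gen 10 (rule 124): 11100011
Gen 11 (rule 146): 01010100

Answer: 01010100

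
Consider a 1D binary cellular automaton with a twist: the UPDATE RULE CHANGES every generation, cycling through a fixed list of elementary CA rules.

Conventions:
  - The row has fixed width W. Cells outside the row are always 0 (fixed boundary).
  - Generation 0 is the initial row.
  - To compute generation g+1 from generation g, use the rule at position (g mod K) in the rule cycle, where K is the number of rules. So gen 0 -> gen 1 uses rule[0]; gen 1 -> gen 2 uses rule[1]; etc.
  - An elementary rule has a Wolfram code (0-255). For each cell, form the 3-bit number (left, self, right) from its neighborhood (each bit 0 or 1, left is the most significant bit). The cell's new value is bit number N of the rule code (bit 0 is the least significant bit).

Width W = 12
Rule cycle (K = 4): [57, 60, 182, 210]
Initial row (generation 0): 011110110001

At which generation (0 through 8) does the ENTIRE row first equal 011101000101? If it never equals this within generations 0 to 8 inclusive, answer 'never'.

Answer: 6

Derivation:
Gen 0: 011110110001
Gen 1 (rule 57): 010001101100
Gen 2 (rule 60): 011001011010
Gen 3 (rule 182): 100111100111
Gen 4 (rule 210): 011011111011
Gen 5 (rule 57): 010110000110
Gen 6 (rule 60): 011101000101
Gen 7 (rule 182): 101011101111
Gen 8 (rule 210): 000001100111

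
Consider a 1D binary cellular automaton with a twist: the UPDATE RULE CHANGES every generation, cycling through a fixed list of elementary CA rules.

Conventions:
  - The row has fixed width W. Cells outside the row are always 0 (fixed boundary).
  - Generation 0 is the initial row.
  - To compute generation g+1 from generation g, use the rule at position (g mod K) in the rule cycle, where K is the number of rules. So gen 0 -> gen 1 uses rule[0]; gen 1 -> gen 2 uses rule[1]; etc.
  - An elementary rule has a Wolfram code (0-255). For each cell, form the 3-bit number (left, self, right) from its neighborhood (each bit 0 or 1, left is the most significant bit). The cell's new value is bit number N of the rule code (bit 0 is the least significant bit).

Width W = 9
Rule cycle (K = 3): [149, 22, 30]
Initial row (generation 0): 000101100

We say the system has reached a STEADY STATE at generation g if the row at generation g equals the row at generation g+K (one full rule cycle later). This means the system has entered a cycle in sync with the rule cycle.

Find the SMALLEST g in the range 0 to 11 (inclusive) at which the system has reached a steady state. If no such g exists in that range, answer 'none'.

Gen 0: 000101100
Gen 1 (rule 149): 110100011
Gen 2 (rule 22): 000110100
Gen 3 (rule 30): 001100110
Gen 4 (rule 149): 100010001
Gen 5 (rule 22): 110111011
Gen 6 (rule 30): 100100010
Gen 7 (rule 149): 110111011
Gen 8 (rule 22): 000000000
Gen 9 (rule 30): 000000000
Gen 10 (rule 149): 111111111
Gen 11 (rule 22): 000000000
Gen 12 (rule 30): 000000000
Gen 13 (rule 149): 111111111
Gen 14 (rule 22): 000000000

Answer: 8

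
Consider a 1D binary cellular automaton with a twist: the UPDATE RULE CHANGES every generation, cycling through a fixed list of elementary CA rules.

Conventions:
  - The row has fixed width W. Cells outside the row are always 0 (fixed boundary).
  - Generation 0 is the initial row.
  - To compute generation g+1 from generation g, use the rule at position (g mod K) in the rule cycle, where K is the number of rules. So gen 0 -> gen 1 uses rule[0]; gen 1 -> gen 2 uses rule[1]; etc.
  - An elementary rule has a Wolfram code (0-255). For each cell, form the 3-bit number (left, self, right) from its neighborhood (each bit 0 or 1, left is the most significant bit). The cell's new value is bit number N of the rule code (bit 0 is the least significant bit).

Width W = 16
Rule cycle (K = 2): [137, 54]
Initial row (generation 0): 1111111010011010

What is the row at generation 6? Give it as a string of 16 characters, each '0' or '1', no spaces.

Answer: 0000101001011111

Derivation:
Gen 0: 1111111010011010
Gen 1 (rule 137): 1111110000010000
Gen 2 (rule 54): 0000001000111000
Gen 3 (rule 137): 1111100010110011
Gen 4 (rule 54): 0000010111001100
Gen 5 (rule 137): 1111000110001001
Gen 6 (rule 54): 0000101001011111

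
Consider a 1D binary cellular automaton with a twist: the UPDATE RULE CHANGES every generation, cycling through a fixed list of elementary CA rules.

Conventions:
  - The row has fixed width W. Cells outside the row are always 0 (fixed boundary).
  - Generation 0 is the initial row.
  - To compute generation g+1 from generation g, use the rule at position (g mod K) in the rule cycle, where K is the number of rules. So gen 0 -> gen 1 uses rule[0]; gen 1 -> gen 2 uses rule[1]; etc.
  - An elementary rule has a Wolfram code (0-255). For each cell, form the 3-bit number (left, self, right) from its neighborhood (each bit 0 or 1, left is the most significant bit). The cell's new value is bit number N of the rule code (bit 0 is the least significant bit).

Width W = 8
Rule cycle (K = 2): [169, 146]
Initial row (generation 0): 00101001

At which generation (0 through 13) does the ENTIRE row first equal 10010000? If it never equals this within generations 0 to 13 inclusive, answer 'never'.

Gen 0: 00101001
Gen 1 (rule 169): 10010000
Gen 2 (rule 146): 01101000
Gen 3 (rule 169): 01010011
Gen 4 (rule 146): 10001100
Gen 5 (rule 169): 00101001
Gen 6 (rule 146): 01000110
Gen 7 (rule 169): 00010100
Gen 8 (rule 146): 00100010
Gen 9 (rule 169): 10001000
Gen 10 (rule 146): 01010100
Gen 11 (rule 169): 00101001
Gen 12 (rule 146): 01000110
Gen 13 (rule 169): 00010100

Answer: 1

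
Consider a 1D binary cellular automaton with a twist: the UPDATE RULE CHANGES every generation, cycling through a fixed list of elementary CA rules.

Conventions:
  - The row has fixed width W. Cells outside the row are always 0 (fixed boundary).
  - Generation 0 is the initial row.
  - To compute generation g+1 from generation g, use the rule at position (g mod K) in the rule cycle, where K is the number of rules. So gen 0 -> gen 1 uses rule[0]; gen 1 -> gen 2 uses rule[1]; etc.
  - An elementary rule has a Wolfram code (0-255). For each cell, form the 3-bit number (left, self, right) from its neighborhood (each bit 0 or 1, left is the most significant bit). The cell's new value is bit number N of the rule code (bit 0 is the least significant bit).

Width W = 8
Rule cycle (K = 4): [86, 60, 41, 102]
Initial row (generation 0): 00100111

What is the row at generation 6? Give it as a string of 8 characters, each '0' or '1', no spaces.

Answer: 01111010

Derivation:
Gen 0: 00100111
Gen 1 (rule 86): 01111001
Gen 2 (rule 60): 01000101
Gen 3 (rule 41): 00010010
Gen 4 (rule 102): 00110110
Gen 5 (rule 86): 01010011
Gen 6 (rule 60): 01111010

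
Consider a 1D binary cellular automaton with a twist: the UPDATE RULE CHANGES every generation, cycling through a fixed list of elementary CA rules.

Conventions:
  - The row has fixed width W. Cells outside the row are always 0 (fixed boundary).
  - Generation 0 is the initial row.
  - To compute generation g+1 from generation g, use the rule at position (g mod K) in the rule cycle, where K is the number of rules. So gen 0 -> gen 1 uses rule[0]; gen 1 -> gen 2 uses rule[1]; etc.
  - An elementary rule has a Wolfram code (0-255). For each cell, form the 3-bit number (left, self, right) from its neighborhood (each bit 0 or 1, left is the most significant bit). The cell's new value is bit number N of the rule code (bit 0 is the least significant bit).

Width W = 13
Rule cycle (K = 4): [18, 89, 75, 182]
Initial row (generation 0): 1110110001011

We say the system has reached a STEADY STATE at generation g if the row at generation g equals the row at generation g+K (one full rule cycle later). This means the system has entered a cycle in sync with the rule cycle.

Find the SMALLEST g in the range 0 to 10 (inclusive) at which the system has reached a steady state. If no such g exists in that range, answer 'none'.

Gen 0: 1110110001011
Gen 1 (rule 18): 0000001010000
Gen 2 (rule 89): 1111100001111
Gen 3 (rule 75): 1000101111001
Gen 4 (rule 182): 1101110110111
Gen 5 (rule 18): 0000000000000
Gen 6 (rule 89): 1111111111111
Gen 7 (rule 75): 1000000000001
Gen 8 (rule 182): 1100000000011
Gen 9 (rule 18): 0010000000100
Gen 10 (rule 89): 1001111110011
Gen 11 (rule 75): 0011000010111
Gen 12 (rule 182): 0100100111010
Gen 13 (rule 18): 1011011000001
Gen 14 (rule 89): 0011011111100

Answer: none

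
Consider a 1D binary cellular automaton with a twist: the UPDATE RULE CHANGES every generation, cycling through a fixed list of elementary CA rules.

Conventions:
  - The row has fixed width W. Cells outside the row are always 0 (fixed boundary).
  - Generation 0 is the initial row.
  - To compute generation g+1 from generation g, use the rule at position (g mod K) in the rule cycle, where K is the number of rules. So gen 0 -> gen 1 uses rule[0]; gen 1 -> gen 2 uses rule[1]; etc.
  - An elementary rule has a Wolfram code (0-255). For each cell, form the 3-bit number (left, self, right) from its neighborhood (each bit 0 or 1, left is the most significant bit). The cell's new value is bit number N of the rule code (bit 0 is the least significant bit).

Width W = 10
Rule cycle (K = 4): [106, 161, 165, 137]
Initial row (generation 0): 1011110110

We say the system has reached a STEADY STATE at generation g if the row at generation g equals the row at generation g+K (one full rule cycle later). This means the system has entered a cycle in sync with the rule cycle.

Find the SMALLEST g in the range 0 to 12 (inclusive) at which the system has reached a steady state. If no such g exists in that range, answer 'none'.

Answer: 10

Derivation:
Gen 0: 1011110110
Gen 1 (rule 106): 0110011110
Gen 2 (rule 161): 0000001100
Gen 3 (rule 165): 1111100001
Gen 4 (rule 137): 1111001100
Gen 5 (rule 106): 1001011100
Gen 6 (rule 161): 0000101001
Gen 7 (rule 165): 1110111001
Gen 8 (rule 137): 1100110000
Gen 9 (rule 106): 1101110000
Gen 10 (rule 161): 0010100111
Gen 11 (rule 165): 1011100010
Gen 12 (rule 137): 0011001000
Gen 13 (rule 106): 0111010000
Gen 14 (rule 161): 0010100111
Gen 15 (rule 165): 1011100010
Gen 16 (rule 137): 0011001000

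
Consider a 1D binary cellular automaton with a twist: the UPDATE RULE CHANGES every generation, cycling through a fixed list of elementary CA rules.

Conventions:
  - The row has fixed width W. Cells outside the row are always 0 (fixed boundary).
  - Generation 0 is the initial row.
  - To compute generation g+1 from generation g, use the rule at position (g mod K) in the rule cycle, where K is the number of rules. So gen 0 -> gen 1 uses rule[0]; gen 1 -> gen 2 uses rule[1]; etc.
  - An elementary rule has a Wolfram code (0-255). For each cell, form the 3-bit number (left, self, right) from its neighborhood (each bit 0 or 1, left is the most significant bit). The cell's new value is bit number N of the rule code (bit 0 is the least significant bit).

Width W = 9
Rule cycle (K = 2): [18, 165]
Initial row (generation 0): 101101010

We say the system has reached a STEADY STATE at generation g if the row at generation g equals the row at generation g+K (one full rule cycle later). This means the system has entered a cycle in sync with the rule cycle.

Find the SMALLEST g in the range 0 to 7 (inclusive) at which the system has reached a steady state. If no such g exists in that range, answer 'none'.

Gen 0: 101101010
Gen 1 (rule 18): 000000001
Gen 2 (rule 165): 111111101
Gen 3 (rule 18): 000000000
Gen 4 (rule 165): 111111111
Gen 5 (rule 18): 000000000
Gen 6 (rule 165): 111111111
Gen 7 (rule 18): 000000000
Gen 8 (rule 165): 111111111
Gen 9 (rule 18): 000000000

Answer: 3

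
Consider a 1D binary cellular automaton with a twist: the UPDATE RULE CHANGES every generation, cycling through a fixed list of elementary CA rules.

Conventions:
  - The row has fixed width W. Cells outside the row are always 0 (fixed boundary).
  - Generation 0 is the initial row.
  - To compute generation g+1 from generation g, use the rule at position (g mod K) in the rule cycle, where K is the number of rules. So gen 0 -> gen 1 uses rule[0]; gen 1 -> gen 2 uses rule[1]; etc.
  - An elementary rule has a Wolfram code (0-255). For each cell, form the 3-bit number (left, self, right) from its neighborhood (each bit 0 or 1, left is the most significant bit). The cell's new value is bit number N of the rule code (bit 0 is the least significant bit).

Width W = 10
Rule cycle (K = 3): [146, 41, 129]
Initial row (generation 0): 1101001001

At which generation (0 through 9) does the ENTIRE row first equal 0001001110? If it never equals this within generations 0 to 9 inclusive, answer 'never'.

Answer: never

Derivation:
Gen 0: 1101001001
Gen 1 (rule 146): 0000110110
Gen 2 (rule 41): 1110101100
Gen 3 (rule 129): 0100000001
Gen 4 (rule 146): 1010000010
Gen 5 (rule 41): 0100111000
Gen 6 (rule 129): 0000010011
Gen 7 (rule 146): 0000101100
Gen 8 (rule 41): 1110011001
Gen 9 (rule 129): 0100000000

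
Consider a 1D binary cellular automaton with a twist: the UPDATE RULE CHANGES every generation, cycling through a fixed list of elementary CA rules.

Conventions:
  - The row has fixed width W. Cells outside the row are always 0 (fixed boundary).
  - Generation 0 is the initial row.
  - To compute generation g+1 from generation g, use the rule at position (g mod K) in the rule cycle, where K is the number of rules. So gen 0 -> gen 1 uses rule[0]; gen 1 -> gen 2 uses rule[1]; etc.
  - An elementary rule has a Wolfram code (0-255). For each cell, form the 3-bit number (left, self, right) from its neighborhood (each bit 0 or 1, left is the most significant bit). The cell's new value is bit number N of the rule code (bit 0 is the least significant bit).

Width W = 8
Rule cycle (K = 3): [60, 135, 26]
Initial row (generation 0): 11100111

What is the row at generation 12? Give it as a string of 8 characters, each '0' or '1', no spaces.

Answer: 00000100

Derivation:
Gen 0: 11100111
Gen 1 (rule 60): 10010100
Gen 2 (rule 135): 10110101
Gen 3 (rule 26): 00100000
Gen 4 (rule 60): 00110000
Gen 5 (rule 135): 11000111
Gen 6 (rule 26): 10101100
Gen 7 (rule 60): 11111010
Gen 8 (rule 135): 01110010
Gen 9 (rule 26): 11001101
Gen 10 (rule 60): 10101011
Gen 11 (rule 135): 10101000
Gen 12 (rule 26): 00000100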